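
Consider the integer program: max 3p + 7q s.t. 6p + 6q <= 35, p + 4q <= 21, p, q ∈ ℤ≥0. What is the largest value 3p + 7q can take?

35

The continuous relaxation peaks at (0.778, 5.06) with value 37.72; rounding to a feasible lattice point costs some objective.
(p,q)=(0,5) is feasible, giving 35.
(p,q)=(1,4) is feasible, giving 31.
(p,q)=(0,4) is feasible, giving 28.
No feasible integer point exceeds 35.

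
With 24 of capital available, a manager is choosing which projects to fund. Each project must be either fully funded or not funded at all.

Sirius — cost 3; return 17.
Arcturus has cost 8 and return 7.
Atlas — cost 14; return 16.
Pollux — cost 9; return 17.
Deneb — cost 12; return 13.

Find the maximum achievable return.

Sirius + Arcturus + Pollux: cost 3 + 8 + 9 = 20 ≤ 24, return 17 + 7 + 17 = 41.
Sirius + Arcturus + Deneb: cost 3 + 8 + 12 = 23 ≤ 24, return 17 + 7 + 13 = 37.
Sirius + Pollux + Deneb: cost 3 + 9 + 12 = 24 ≤ 24, return 17 + 17 + 13 = 47.
Best is Sirius, Pollux, and Deneb with total return 47.

47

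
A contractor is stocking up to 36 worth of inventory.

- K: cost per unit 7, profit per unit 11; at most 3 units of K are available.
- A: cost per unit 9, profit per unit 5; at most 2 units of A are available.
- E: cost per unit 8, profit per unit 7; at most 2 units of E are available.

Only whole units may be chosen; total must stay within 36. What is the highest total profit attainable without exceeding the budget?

40

3×K and 1×A: cost 30 ≤ 36, profit 3·11 + 1·5 = 38.
3×K and 1×E: cost 29 ≤ 36, profit 3·11 + 1·7 = 40.
Best is 40.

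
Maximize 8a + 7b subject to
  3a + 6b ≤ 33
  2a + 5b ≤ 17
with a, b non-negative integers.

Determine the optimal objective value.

Relaxing integrality, the LP optimum is 68.00 at (a,b) = (8.5, 0), which is not an integer point.
(a,b)=(8,0) is feasible, giving 64.
(a,b)=(7,0) is feasible, giving 56.
No feasible integer point exceeds 64.

64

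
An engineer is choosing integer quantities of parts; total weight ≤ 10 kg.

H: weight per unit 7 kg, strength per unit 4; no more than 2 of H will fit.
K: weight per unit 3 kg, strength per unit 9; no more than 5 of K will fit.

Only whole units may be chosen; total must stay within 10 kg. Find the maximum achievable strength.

Take 3×K: weight 9 ≤ 10, strength 3·9 = 27.
No other integer combination yields more.

27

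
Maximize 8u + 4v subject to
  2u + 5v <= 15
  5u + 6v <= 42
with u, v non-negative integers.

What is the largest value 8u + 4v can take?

56

(u,v)=(7,0) is feasible, giving 56.
(u,v)=(6,0) is feasible, giving 48.
No feasible integer point exceeds 56.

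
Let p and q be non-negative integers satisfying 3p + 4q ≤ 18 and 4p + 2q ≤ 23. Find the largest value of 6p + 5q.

30

The continuous relaxation peaks at (5.6, 0.3) with value 35.10; rounding to a feasible lattice point costs some objective.
(p,q)=(5,0): 3·5+4·0=15≤18, 4·5+2·0=20≤23, objective 30.
(p,q)=(4,1): 3·4+4·1=16≤18, 4·4+2·1=18≤23, objective 29.
Maximum is 30 at (p,q)=(5,0).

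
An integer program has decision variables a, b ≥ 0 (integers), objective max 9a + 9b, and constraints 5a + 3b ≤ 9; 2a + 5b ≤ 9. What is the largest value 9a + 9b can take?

The continuous relaxation peaks at (0.947, 1.42) with value 21.32; rounding to a feasible lattice point costs some objective.
(a,b)=(1,1) is feasible, giving 18.
(a,b)=(0,1) is feasible, giving 9.
The best lattice point is (1,1), giving 18.

18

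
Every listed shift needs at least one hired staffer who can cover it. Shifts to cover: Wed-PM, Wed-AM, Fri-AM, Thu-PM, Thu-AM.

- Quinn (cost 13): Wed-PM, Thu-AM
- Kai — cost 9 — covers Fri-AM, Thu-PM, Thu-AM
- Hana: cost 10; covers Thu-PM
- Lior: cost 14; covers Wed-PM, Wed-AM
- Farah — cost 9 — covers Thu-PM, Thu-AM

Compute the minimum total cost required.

Choose Kai and Lior: together they cover Wed-PM, Wed-AM, Fri-AM, Thu-PM, Thu-AM — every shift.
Total cost: 9 + 14 = 23.
No cover costs less than 23.

23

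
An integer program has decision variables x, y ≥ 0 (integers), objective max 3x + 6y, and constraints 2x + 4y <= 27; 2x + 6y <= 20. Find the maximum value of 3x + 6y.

30

(x,y)=(10,0): 2·10+4·0=20≤27, 2·10+6·0=20≤20, objective 30.
(x,y)=(9,0): 2·9+4·0=18≤27, 2·9+6·0=18≤20, objective 27.
Maximum is 30 at (x,y)=(10,0).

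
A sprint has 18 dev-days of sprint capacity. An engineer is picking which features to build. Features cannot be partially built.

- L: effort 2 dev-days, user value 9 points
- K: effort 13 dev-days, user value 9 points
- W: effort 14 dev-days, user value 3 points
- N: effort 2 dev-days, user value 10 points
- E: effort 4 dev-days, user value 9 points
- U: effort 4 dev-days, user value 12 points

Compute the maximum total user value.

Allowing fractional choices, the relaxed optimum would be about 44.2, but features are indivisible.
N + E + U: effort 2 + 4 + 4 = 10 ≤ 18, user value 10 + 9 + 12 = 31.
L + N + U: effort 2 + 2 + 4 = 8 ≤ 18, user value 9 + 10 + 12 = 31.
L + N + E + U: effort 2 + 2 + 4 + 4 = 12 ≤ 18, user value 9 + 10 + 9 + 12 = 40.
Best is L, N, E, and U with total user value 40.

40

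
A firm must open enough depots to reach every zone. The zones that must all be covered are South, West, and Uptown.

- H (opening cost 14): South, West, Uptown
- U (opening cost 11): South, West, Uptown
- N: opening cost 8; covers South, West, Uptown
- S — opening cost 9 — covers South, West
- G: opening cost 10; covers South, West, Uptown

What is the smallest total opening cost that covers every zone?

This is an integer covering problem.
N alone covers South, West, Uptown — every zone.
Total opening cost: 8.

8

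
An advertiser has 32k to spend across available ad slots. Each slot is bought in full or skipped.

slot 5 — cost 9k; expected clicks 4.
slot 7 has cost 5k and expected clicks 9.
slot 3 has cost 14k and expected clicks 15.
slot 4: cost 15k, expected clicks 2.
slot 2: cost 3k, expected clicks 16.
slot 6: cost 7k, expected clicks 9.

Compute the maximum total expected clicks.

Take slot 7, slot 3, slot 2, and slot 6: cost 5 + 14 + 3 + 7 = 29 ≤ 32, expected clicks 9 + 15 + 16 + 9 = 49.
No other feasible combination does better.

49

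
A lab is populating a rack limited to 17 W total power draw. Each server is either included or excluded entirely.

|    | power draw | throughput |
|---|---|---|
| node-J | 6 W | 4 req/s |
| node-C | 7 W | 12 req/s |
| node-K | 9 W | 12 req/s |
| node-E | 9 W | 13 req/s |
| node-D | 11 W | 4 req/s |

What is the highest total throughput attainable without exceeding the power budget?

25

Allowing fractional choices, the relaxed optimum would be about 26.3, but servers are indivisible.
node-J + node-E: power draw 6 + 9 = 15 ≤ 17, throughput 4 + 13 = 17.
node-C + node-E: power draw 7 + 9 = 16 ≤ 17, throughput 12 + 13 = 25.
node-C + node-K: power draw 7 + 9 = 16 ≤ 17, throughput 12 + 12 = 24.
Best is node-C and node-E with total throughput 25.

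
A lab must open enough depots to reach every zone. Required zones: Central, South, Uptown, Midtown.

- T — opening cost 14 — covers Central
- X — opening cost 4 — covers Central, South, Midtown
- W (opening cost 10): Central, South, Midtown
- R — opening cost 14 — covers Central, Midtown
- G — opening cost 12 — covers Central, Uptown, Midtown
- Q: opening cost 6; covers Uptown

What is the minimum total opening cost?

10

Choose X and Q: together they cover Central, South, Uptown, Midtown — every zone.
Total opening cost: 4 + 6 = 10.
No cover costs less than 10.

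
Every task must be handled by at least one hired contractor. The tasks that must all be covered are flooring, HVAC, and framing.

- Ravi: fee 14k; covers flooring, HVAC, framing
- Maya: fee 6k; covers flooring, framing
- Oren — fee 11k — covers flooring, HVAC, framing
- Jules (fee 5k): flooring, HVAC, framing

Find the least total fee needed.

Jules alone covers flooring, HVAC, framing — every task.
Total fee: 5.

5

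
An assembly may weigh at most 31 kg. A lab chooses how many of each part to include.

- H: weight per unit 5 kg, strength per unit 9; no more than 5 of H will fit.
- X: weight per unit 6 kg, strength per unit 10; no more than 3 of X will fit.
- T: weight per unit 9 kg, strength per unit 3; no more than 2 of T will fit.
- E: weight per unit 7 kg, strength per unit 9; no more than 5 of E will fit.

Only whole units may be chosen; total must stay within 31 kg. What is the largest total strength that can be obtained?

55

1×H, 3×X, and 1×E: weight 30 ≤ 31, strength 1·9 + 3·10 + 1·9 = 48.
5×H and 1×X: weight 31 ≤ 31, strength 5·9 + 1·10 = 55.
Best is 55.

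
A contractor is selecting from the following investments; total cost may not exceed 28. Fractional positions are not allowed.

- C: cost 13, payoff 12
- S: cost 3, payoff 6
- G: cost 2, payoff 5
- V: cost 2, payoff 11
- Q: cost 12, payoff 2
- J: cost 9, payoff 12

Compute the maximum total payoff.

This is an integer program with binary decision variables.
Take C, S, V, and J: cost 13 + 3 + 2 + 9 = 27 ≤ 28, payoff 12 + 6 + 11 + 12 = 41.
No other feasible combination does better.

41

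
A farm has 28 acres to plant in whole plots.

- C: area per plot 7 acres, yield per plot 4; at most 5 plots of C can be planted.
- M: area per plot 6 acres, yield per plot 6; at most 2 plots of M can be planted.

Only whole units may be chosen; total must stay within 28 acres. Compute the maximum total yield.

20

2×C and 2×M: area 26 ≤ 28, yield 2·4 + 2·6 = 20.
3×C and 1×M: area 27 ≤ 28, yield 3·4 + 1·6 = 18.
Best is 20.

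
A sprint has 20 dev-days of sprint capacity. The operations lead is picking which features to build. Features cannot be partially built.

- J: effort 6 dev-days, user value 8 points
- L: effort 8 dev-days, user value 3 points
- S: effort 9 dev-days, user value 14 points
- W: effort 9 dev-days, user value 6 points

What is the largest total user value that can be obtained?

Allowing fractional choices, the relaxed optimum would be about 25.3, but features are indivisible.
S + W: effort 9 + 9 = 18 ≤ 20, user value 14 + 6 = 20.
J + S: effort 6 + 9 = 15 ≤ 20, user value 8 + 14 = 22.
Best is J and S with total user value 22.

22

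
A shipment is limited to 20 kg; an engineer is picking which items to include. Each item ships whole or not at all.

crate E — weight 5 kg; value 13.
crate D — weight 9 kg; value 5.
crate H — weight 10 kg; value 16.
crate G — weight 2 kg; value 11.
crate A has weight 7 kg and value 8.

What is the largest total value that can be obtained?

40

crate E + crate G + crate A: weight 5 + 2 + 7 = 14 ≤ 20, value 13 + 11 + 8 = 32.
crate E + crate H + crate G: weight 5 + 10 + 2 = 17 ≤ 20, value 13 + 16 + 11 = 40.
crate H + crate G + crate A: weight 10 + 2 + 7 = 19 ≤ 20, value 16 + 11 + 8 = 35.
Best is crate E, crate H, and crate G with total value 40.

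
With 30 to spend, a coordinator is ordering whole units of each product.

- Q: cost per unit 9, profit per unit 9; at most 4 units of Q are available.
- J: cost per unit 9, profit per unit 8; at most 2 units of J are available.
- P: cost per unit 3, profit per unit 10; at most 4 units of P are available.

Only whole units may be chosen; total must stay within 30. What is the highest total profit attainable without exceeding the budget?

58

Take 2×Q and 4×P: cost 30 ≤ 30, profit 2·9 + 4·10 = 58.
P has the best ratio (10/3) and is taken to its limit of 4; remaining capacity is filled optimally with the others.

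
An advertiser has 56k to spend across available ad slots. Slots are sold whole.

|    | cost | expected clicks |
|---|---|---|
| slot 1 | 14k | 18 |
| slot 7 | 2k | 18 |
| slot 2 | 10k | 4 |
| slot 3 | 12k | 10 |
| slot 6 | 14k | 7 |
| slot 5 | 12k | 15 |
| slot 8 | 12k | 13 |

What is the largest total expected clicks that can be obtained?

74

Take slot 1, slot 7, slot 3, slot 5, and slot 8: cost 14 + 2 + 12 + 12 + 12 = 52 ≤ 56, expected clicks 18 + 18 + 10 + 15 + 13 = 74.
No other feasible combination does better.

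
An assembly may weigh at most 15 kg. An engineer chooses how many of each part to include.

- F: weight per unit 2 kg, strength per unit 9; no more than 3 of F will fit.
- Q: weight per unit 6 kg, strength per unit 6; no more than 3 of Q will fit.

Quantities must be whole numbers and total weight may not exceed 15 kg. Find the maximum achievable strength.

33

Take 3×F and 1×Q: weight 12 ≤ 15, strength 3·9 + 1·6 = 33.
F has the best ratio (9/2) and is taken to its limit of 3; remaining capacity is filled optimally with the others.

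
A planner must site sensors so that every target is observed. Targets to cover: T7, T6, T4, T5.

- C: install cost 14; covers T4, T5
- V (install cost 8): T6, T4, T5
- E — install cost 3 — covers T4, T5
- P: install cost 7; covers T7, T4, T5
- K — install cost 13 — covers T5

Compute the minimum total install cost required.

This is an integer covering problem.
The greedy cost-per-new-target heuristic would pick E, P, and V for 18, but a cheaper cover exists.
Choose V and P: together they cover T7, T6, T4, T5 — every target.
Total install cost: 8 + 7 = 15.
No cover costs less than 15.

15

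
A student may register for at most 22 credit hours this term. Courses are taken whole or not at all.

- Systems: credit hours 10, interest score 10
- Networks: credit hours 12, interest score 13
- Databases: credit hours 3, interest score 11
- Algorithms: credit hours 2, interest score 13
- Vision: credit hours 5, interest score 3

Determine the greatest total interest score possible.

Take Networks, Databases, Algorithms, and Vision: credit hours 12 + 3 + 2 + 5 = 22 ≤ 22, interest score 13 + 11 + 13 + 3 = 40.
No other feasible combination does better.

40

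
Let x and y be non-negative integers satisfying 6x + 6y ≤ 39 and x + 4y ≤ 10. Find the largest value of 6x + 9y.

Relaxing integrality, the LP optimum is 42.50 at (x,y) = (5.33, 1.17), which is not an integer point.
(x,y)=(5,1) is feasible, giving 39.
(x,y)=(6,0) is feasible, giving 36.
(x,y)=(4,1) is feasible, giving 33.
The best lattice point is (5,1), giving 39.

39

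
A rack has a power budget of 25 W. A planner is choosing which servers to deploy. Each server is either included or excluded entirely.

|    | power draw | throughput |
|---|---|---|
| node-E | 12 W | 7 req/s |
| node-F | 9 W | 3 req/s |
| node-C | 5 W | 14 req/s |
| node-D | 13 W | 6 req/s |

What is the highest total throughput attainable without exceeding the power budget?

21

This is an integer program with binary decision variables.
node-E + node-C: power draw 12 + 5 = 17 ≤ 25, throughput 7 + 14 = 21.
node-F + node-C: power draw 9 + 5 = 14 ≤ 25, throughput 3 + 14 = 17.
node-C + node-D: power draw 5 + 13 = 18 ≤ 25, throughput 14 + 6 = 20.
Best is node-E and node-C with total throughput 21.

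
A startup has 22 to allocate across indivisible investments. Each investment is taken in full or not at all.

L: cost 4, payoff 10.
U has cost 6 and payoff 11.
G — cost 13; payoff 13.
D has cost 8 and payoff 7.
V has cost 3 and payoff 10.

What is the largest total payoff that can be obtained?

38

L + G + V: cost 4 + 13 + 3 = 20 ≤ 22, payoff 10 + 13 + 10 = 33.
U + G + V: cost 6 + 13 + 3 = 22 ≤ 22, payoff 11 + 13 + 10 = 34.
L + U + D + V: cost 4 + 6 + 8 + 3 = 21 ≤ 22, payoff 10 + 11 + 7 + 10 = 38.
Best is L, U, D, and V with total payoff 38.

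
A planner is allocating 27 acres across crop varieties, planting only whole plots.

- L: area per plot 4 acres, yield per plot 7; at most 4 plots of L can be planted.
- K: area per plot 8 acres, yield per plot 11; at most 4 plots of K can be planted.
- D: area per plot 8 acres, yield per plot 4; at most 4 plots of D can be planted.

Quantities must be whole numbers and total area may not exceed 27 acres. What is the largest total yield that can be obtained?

39

2×L and 2×K: area 24 ≤ 27, yield 2·7 + 2·11 = 36.
4×L and 1×K: area 24 ≤ 27, yield 4·7 + 1·11 = 39.
Best is 39.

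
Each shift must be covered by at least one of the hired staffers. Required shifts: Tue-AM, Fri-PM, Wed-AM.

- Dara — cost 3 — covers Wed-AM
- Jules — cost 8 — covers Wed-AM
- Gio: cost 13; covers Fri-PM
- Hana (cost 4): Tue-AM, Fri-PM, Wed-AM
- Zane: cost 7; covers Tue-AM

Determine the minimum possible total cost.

Hana alone covers Tue-AM, Fri-PM, Wed-AM — every shift.
Total cost: 4.

4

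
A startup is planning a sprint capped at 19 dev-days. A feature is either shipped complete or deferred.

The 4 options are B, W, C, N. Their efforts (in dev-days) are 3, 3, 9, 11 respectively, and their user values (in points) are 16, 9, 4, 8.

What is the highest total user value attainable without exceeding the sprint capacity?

Allowing fractional choices, the relaxed optimum would be about 33.9, but features are indivisible.
B + W + N: effort 3 + 3 + 11 = 17 ≤ 19, user value 16 + 9 + 8 = 33.
B + W + C: effort 3 + 3 + 9 = 15 ≤ 19, user value 16 + 9 + 4 = 29.
Best is B, W, and N with total user value 33.

33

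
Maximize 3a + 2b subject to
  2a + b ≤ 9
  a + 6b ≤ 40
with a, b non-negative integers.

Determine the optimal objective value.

16

(a,b)=(2,5) is feasible, giving 16.
(a,b)=(1,6) is feasible, giving 15.
Maximum is 16 at (a,b)=(2,5).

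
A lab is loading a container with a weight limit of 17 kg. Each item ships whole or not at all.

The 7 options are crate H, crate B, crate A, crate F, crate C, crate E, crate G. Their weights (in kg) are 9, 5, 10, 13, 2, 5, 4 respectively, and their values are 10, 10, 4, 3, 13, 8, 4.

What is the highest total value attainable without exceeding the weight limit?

This is an integer program with binary decision variables.
Take crate B, crate C, crate E, and crate G: weight 5 + 2 + 5 + 4 = 16 ≤ 17, value 10 + 13 + 8 + 4 = 35.
No other feasible combination does better.

35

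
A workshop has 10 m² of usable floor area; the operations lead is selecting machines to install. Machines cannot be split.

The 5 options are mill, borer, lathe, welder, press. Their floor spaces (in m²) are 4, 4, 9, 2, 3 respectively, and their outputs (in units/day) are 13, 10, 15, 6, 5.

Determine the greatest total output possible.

mill + borer + welder: floor space 4 + 4 + 2 = 10 ≤ 10, output 13 + 10 + 6 = 29.
mill + welder + press: floor space 4 + 2 + 3 = 9 ≤ 10, output 13 + 6 + 5 = 24.
mill + borer: floor space 4 + 4 = 8 ≤ 10, output 13 + 10 = 23.
Best is mill, borer, and welder with total output 29.

29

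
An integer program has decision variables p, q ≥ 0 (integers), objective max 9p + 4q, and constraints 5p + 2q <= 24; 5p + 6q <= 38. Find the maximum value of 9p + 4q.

The continuous relaxation peaks at (3.4, 3.5) with value 44.60; rounding to a feasible lattice point costs some objective.
(p,q)=(4,2): 5·4+2·2=24≤24, 5·4+6·2=32≤38, objective 44.
(p,q)=(4,1): 5·4+2·1=22≤24, 5·4+6·1=26≤38, objective 40.
(p,q)=(3,3): 5·3+2·3=21≤24, 5·3+6·3=33≤38, objective 39.
Maximum is 44 at (p,q)=(4,2).

44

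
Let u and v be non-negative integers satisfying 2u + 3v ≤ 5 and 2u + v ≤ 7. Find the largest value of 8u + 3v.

The continuous relaxation peaks at (2.5, 0) with value 20.00; rounding to a feasible lattice point costs some objective.
(u,v)=(2,0): 2·2+3·0=4≤5, 2·2+1·0=4≤7, objective 16.
(u,v)=(1,1): 2·1+3·1=5≤5, 2·1+1·1=3≤7, objective 11.
The best lattice point is (2,0), giving 16.

16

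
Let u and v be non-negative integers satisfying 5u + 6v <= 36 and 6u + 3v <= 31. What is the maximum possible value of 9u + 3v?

45

The continuous relaxation peaks at (5.17, 0) with value 46.50; rounding to a feasible lattice point costs some objective.
(u,v)=(5,0): 5·5+6·0=25≤36, 6·5+3·0=30≤31, objective 45.
(u,v)=(4,1): 5·4+6·1=26≤36, 6·4+3·1=27≤31, objective 39.
(u,v)=(4,0): 5·4+6·0=20≤36, 6·4+3·0=24≤31, objective 36.
No feasible integer point exceeds 45.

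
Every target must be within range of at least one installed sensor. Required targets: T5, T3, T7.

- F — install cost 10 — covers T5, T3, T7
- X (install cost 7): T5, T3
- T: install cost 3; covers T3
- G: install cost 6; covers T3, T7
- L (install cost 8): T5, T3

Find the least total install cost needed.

This is a weighted set-cover instance.
The greedy cost-per-new-target heuristic would pick T and F for 13, but a cheaper cover exists.
F alone covers T5, T3, T7 — every target.
Total install cost: 10.
No cover costs less than 10.

10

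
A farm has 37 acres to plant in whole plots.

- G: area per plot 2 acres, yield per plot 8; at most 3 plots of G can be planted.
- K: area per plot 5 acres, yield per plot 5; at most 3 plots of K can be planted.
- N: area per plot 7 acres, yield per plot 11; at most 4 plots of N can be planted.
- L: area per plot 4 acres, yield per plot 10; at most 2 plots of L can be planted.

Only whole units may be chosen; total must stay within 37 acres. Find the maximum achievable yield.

Take 3×G, 3×N, and 2×L: area 35 ≤ 37, yield 3·8 + 3·11 + 2·10 = 77.
G has the best ratio (8/2) and is taken to its limit of 3; remaining capacity is filled optimally with the others.

77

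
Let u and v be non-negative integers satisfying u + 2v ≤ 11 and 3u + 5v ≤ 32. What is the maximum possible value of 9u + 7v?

90

The continuous relaxation peaks at (10.7, 0) with value 96.00; rounding to a feasible lattice point costs some objective.
(u,v)=(10,0): 1·10+2·0=10≤11, 3·10+5·0=30≤32, objective 90.
(u,v)=(9,1): 1·9+2·1=11≤11, 3·9+5·1=32≤32, objective 88.
(u,v)=(9,0): 1·9+2·0=9≤11, 3·9+5·0=27≤32, objective 81.
Maximum is 90 at (u,v)=(10,0).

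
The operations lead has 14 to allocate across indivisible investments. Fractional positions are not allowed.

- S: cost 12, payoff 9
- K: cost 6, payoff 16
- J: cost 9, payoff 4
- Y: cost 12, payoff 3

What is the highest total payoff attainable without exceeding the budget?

Allowing fractional choices, the relaxed optimum would be about 22.0, but investments are indivisible.
S: cost 12 ≤ 14, payoff 9.
K: cost 6 ≤ 14, payoff 16.
Best is K with total payoff 16.

16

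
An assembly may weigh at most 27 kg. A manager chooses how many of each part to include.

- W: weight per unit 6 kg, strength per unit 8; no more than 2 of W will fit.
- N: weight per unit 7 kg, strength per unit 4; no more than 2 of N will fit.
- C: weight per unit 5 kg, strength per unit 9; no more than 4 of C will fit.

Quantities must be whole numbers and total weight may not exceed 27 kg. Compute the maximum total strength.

44

2×W and 3×C: weight 27 ≤ 27, strength 2·8 + 3·9 = 43.
1×W and 4×C: weight 26 ≤ 27, strength 1·8 + 4·9 = 44.
Best is 44.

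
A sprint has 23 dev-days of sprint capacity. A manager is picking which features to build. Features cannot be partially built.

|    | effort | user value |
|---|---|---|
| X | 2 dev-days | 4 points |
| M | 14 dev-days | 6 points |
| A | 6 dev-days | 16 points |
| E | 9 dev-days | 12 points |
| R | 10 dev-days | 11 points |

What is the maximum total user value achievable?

32

Allowing fractional choices, the relaxed optimum would be about 38.6, but features are indivisible.
X + A + R: effort 2 + 6 + 10 = 18 ≤ 23, user value 4 + 16 + 11 = 31.
X + A + E: effort 2 + 6 + 9 = 17 ≤ 23, user value 4 + 16 + 12 = 32.
A + E: effort 6 + 9 = 15 ≤ 23, user value 16 + 12 = 28.
Best is X, A, and E with total user value 32.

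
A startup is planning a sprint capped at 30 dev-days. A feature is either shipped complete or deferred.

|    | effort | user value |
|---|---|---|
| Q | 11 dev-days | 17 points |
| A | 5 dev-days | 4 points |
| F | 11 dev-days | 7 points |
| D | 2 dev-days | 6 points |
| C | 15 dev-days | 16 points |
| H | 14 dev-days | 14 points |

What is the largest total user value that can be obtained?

39

Allowing fractional choices, the relaxed optimum would be about 41.0, but features are indivisible.
Q + D + H: effort 11 + 2 + 14 = 27 ≤ 30, user value 17 + 6 + 14 = 37.
Q + D + C: effort 11 + 2 + 15 = 28 ≤ 30, user value 17 + 6 + 16 = 39.
Best is Q, D, and C with total user value 39.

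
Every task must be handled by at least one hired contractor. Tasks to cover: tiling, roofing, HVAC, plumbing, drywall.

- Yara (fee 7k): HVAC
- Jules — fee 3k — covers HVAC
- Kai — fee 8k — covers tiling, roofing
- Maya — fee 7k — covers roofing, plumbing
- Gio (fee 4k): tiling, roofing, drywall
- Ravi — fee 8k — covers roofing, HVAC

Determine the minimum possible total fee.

14

Choose Jules, Maya, and Gio: together they cover tiling, roofing, HVAC, plumbing, drywall — every task.
Total fee: 3 + 7 + 4 = 14.
No cover costs less than 14.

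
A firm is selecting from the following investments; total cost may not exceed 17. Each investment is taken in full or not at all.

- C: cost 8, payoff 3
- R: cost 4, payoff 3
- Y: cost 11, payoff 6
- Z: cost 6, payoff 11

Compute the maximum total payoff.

17

Take Y and Z: cost 11 + 6 = 17 ≤ 17, payoff 6 + 11 = 17.
No other feasible combination does better.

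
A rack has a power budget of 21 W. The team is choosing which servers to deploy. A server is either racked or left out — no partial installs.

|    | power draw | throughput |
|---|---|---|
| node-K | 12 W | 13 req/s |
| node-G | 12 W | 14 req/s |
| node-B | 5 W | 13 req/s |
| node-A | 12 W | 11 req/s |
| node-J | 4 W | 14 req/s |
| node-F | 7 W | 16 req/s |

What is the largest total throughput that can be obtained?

Treat it as a binary knapsack problem.
Take node-B, node-J, and node-F: power draw 5 + 4 + 7 = 16 ≤ 21, throughput 13 + 14 + 16 = 43.
No other feasible combination does better.

43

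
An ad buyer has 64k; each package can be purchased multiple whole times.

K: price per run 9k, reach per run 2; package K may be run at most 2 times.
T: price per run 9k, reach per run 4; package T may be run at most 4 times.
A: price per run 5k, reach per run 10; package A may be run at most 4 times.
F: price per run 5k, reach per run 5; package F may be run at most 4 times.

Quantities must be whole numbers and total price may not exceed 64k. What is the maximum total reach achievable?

A has the best ratio (10/5); taking only A gives at most 4×10 = 40 (stopped by the supply cap of 4).
Mixing does better — 2×T, 4×A, and 4×F: price 58 ≤ 64, reach 2·4 + 4·10 + 4·5 = 68.

68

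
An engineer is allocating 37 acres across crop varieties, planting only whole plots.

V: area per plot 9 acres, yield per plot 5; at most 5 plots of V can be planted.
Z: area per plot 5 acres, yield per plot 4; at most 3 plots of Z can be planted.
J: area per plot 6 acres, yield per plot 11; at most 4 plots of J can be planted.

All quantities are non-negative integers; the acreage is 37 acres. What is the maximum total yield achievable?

52

1×V and 4×J: area 33 ≤ 37, yield 1·5 + 4·11 = 49.
2×Z and 4×J: area 34 ≤ 37, yield 2·4 + 4·11 = 52.
Best is 52.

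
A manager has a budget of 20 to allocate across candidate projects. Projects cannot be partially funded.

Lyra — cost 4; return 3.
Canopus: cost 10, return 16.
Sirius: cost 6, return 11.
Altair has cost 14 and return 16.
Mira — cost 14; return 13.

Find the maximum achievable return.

Take Lyra, Canopus, and Sirius: cost 4 + 10 + 6 = 20 ≤ 20, return 3 + 16 + 11 = 30.
No other feasible combination does better.

30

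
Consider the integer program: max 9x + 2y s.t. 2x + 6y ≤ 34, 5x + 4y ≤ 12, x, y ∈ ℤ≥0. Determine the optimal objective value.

Relaxing integrality, the LP optimum is 21.60 at (x,y) = (2.4, 0), which is not an integer point.
(x,y)=(2,0) is feasible, giving 18.
(x,y)=(1,1) is feasible, giving 11.
(x,y)=(1,0) is feasible, giving 9.
No feasible integer point exceeds 18.

18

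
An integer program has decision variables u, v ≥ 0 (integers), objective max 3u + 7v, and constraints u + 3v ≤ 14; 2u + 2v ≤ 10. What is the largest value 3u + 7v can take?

Relaxing integrality, the LP optimum is 33.00 at (u,v) = (0.5, 4.5), which is not an integer point.
(u,v)=(1,4): 1·1+3·4=13≤14, 2·1+2·4=10≤10, objective 31.
(u,v)=(0,4): 1·0+3·4=12≤14, 2·0+2·4=8≤10, objective 28.
(u,v)=(2,3): 1·2+3·3=11≤14, 2·2+2·3=10≤10, objective 27.
(u,v)=(1,3): 1·1+3·3=10≤14, 2·1+2·3=8≤10, objective 24.
No feasible integer point exceeds 31.

31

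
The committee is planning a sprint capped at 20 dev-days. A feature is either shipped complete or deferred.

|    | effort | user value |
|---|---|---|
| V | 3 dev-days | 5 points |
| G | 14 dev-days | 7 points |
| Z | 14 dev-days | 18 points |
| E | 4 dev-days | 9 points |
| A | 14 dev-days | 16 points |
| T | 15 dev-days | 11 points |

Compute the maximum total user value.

27

This is an integer program with binary decision variables.
Take Z and E: effort 14 + 4 = 18 ≤ 20, user value 18 + 9 = 27.
No other feasible combination does better.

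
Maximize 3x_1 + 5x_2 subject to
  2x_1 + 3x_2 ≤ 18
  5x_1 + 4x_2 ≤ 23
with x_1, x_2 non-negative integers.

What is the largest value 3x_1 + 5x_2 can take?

25

The continuous relaxation peaks at (0, 5.75) with value 28.75; rounding to a feasible lattice point costs some objective.
(x_1,x_2)=(0,5) is feasible, giving 25.
(x_1,x_2)=(1,4) is feasible, giving 23.
Maximum is 25 at (x_1,x_2)=(0,5).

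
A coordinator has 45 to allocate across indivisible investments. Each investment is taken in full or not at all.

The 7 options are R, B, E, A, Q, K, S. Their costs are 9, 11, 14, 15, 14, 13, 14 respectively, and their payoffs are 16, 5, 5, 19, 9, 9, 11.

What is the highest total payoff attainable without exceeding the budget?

Take R, A, and S: cost 9 + 15 + 14 = 38 ≤ 45, payoff 16 + 19 + 11 = 46.
No other feasible combination does better.

46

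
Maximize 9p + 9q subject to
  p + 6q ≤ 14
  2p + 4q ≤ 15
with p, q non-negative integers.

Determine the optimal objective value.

The continuous relaxation peaks at (7.5, 0) with value 67.50; rounding to a feasible lattice point costs some objective.
(p,q)=(7,0): 1·7+6·0=7≤14, 2·7+4·0=14≤15, objective 63.
(p,q)=(6,0): 1·6+6·0=6≤14, 2·6+4·0=12≤15, objective 54.
No feasible integer point exceeds 63.

63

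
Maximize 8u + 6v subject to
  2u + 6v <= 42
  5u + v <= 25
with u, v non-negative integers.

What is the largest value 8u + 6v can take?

62

(u,v)=(4,5) is feasible, giving 62.
(u,v)=(3,6) is feasible, giving 60.
(u,v)=(4,4) is feasible, giving 56.
Maximum is 62 at (u,v)=(4,5).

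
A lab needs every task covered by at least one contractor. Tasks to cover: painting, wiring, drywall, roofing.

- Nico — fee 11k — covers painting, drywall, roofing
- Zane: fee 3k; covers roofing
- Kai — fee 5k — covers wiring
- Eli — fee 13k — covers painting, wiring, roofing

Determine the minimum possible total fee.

The greedy cost-per-new-task heuristic would pick Zane, Kai, and Nico for 19, but a cheaper cover exists.
Choose Nico and Kai: together they cover painting, wiring, drywall, roofing — every task.
Total fee: 11 + 5 = 16.
No cover costs less than 16.

16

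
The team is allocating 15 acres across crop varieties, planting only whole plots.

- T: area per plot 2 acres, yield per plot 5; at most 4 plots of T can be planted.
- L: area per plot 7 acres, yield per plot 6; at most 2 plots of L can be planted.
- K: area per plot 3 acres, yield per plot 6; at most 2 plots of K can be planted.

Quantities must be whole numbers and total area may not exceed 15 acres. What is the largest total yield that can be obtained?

T has the best ratio (5/2); taking only T gives at most 4×5 = 20 (stopped by the supply cap of 4).
Mixing does better — 4×T and 2×K: area 14 ≤ 15, yield 4·5 + 2·6 = 32.

32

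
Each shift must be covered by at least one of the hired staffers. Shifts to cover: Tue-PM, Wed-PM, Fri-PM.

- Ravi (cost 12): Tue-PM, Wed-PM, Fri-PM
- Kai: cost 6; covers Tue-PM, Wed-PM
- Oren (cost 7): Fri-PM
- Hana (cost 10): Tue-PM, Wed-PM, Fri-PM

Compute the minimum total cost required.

10

The greedy cost-per-new-shift heuristic would pick Kai and Oren for 13, but a cheaper cover exists.
Hana alone covers Tue-PM, Wed-PM, Fri-PM — every shift.
Total cost: 10.
No cover costs less than 10.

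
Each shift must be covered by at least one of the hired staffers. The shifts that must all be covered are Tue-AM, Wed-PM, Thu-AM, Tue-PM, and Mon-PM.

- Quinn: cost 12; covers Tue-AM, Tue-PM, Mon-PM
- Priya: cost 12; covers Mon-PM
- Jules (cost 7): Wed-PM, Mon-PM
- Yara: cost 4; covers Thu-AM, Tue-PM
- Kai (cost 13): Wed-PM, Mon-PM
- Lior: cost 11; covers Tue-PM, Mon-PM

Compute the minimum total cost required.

Choose Quinn, Jules, and Yara: together they cover Tue-AM, Wed-PM, Thu-AM, Tue-PM, Mon-PM — every shift.
Total cost: 12 + 7 + 4 = 23.
No cover costs less than 23.

23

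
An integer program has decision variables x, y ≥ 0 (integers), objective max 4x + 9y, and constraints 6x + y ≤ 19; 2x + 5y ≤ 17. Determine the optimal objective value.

31

(x,y)=(1,3): 6·1+1·3=9≤19, 2·1+5·3=17≤17, objective 31.
(x,y)=(0,3): 6·0+1·3=3≤19, 2·0+5·3=15≤17, objective 27.
No feasible integer point exceeds 31.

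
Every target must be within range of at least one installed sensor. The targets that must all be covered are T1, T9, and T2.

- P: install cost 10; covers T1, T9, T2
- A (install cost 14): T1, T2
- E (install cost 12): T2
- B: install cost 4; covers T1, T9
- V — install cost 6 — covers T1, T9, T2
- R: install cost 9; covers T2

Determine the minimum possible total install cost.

6

The greedy cost-per-new-target heuristic would pick B and V for 10, but a cheaper cover exists.
V alone covers T1, T9, T2 — every target.
Total install cost: 6.
No cover costs less than 6.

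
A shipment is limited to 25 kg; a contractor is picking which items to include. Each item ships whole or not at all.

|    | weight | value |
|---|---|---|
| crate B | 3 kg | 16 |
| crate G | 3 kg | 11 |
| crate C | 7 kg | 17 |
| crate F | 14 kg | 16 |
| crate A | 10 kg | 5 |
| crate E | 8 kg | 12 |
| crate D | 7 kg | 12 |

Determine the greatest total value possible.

crate B + crate G + crate C + crate E: weight 3 + 3 + 7 + 8 = 21 ≤ 25, value 16 + 11 + 17 + 12 = 56.
crate B + crate C + crate E + crate D: weight 3 + 7 + 8 + 7 = 25 ≤ 25, value 16 + 17 + 12 + 12 = 57.
crate B + crate G + crate C + crate D: weight 3 + 3 + 7 + 7 = 20 ≤ 25, value 16 + 11 + 17 + 12 = 56.
Best is crate B, crate C, crate E, and crate D with total value 57.

57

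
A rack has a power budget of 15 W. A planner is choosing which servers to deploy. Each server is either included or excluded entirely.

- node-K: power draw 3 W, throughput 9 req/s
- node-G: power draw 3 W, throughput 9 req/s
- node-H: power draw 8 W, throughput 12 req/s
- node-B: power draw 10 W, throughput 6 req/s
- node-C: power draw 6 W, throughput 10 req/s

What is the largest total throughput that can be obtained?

This is an integer program with binary decision variables.
Allowing fractional choices, the relaxed optimum would be about 32.5, but servers are indivisible.
node-K + node-G + node-H: power draw 3 + 3 + 8 = 14 ≤ 15, throughput 9 + 9 + 12 = 30.
node-K + node-G + node-C: power draw 3 + 3 + 6 = 12 ≤ 15, throughput 9 + 9 + 10 = 28.
Best is node-K, node-G, and node-H with total throughput 30.

30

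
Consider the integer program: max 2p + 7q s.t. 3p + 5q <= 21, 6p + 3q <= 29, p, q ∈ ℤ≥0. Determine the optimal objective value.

28

Relaxing integrality, the LP optimum is 29.40 at (p,q) = (0, 4.2), which is not an integer point.
(p,q)=(0,4): 3·0+5·4=20≤21, 6·0+3·4=12≤29, objective 28.
(p,q)=(1,3): 3·1+5·3=18≤21, 6·1+3·3=15≤29, objective 23.
(p,q)=(0,3): 3·0+5·3=15≤21, 6·0+3·3=9≤29, objective 21.
No feasible integer point exceeds 28.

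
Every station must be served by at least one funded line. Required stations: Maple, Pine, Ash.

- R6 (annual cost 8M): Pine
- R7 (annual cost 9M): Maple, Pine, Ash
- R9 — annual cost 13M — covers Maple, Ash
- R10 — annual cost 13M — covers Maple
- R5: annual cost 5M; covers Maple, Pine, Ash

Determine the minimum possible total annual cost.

5

This is a weighted set-cover instance.
R5 alone covers Maple, Pine, Ash — every station.
Total annual cost: 5.
No cover costs less than 5.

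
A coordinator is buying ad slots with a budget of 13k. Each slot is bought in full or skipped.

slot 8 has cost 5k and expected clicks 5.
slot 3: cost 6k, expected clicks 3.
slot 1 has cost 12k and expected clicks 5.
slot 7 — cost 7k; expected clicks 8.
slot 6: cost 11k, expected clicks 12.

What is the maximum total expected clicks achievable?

Take slot 8 and slot 7: cost 5 + 7 = 12 ≤ 13, expected clicks 5 + 8 = 13.
No other feasible combination does better.

13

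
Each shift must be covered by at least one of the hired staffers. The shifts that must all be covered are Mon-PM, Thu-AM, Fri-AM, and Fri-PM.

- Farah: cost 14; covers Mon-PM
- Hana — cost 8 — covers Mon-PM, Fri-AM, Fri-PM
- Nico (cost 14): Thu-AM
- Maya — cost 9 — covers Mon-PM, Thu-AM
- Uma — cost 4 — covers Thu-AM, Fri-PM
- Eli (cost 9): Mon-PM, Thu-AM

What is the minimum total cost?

Choose Hana and Uma: together they cover Mon-PM, Thu-AM, Fri-AM, Fri-PM — every shift.
Total cost: 8 + 4 = 12.
No cover costs less than 12.

12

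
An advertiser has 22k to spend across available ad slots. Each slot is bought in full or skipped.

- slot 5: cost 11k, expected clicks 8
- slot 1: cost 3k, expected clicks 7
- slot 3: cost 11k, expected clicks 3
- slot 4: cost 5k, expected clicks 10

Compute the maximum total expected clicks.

Allowing fractional choices, the relaxed optimum would be about 25.8, but ad slots are indivisible.
slot 5 + slot 1 + slot 4: cost 11 + 3 + 5 = 19 ≤ 22, expected clicks 8 + 7 + 10 = 25.
slot 1 + slot 3 + slot 4: cost 3 + 11 + 5 = 19 ≤ 22, expected clicks 7 + 3 + 10 = 20.
slot 5 + slot 4: cost 11 + 5 = 16 ≤ 22, expected clicks 8 + 10 = 18.
Best is slot 5, slot 1, and slot 4 with total expected clicks 25.

25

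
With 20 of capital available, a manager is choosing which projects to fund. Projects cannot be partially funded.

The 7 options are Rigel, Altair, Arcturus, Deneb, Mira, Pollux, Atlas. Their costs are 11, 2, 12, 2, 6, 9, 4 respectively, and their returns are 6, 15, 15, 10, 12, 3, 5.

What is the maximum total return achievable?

Treat it as a binary knapsack problem.
Allowing fractional choices, the relaxed optimum would be about 49.5, but projects are indivisible.
Altair + Deneb + Mira + Atlas: cost 2 + 2 + 6 + 4 = 14 ≤ 20, return 15 + 10 + 12 + 5 = 42.
Altair + Arcturus + Mira: cost 2 + 12 + 6 = 20 ≤ 20, return 15 + 15 + 12 = 42.
Altair + Arcturus + Deneb + Atlas: cost 2 + 12 + 2 + 4 = 20 ≤ 20, return 15 + 15 + 10 + 5 = 45.
Best is Altair, Arcturus, Deneb, and Atlas with total return 45.

45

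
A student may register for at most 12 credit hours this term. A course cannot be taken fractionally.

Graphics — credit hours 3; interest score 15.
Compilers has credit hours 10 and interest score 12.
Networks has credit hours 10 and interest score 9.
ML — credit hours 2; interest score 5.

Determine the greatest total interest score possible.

Compilers + ML: credit hours 10 + 2 = 12 ≤ 12, interest score 12 + 5 = 17.
Graphics: credit hours 3 ≤ 12, interest score 15.
Graphics + ML: credit hours 3 + 2 = 5 ≤ 12, interest score 15 + 5 = 20.
Best is Graphics and ML with total interest score 20.

20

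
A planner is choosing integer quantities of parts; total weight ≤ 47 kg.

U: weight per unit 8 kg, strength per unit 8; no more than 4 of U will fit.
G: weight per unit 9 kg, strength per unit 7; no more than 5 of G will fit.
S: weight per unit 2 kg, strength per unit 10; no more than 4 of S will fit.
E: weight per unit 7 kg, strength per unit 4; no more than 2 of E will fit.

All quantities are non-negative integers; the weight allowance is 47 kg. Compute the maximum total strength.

S has the best ratio (10/2); taking only S gives at most 4×10 = 40 (stopped by the supply cap of 4).
Mixing does better — 4×U, 4×S, and 1×E: weight 47 ≤ 47, strength 4·8 + 4·10 + 1·4 = 76.

76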